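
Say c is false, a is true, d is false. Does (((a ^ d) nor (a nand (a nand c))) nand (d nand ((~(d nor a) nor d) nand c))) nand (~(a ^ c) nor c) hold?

Substituting c=0, a=1, d=0:
a ^ d = 1 ^ 0 = 1
a nand c = 1 nand 0 = 1
a nand (a nand c) = 1 nand 1 = 0
(a ^ d) nor (a nand (a nand c)) = 1 nor 0 = 0
d nor a = 0 nor 1 = 0
~(d nor a) = ~0 = 1
~(d nor a) nor d = 1 nor 0 = 0
(~(d nor a) nor d) nand c = 0 nand 0 = 1
d nand ((~(d nor a) nor d) nand c) = 0 nand 1 = 1
((a ^ d) nor (a nand (a nand c))) nand (d nand ((~(d nor a) nor d) nand c)) = 0 nand 1 = 1
a ^ c = 1 ^ 0 = 1
~(a ^ c) = ~1 = 0
~(a ^ c) nor c = 0 nor 0 = 1
(((a ^ d) nor (a nand (a nand c))) nand (d nand ((~(d nor a) nor d) nand c))) nand (~(a ^ c) nor c) = 1 nand 1 = 0

0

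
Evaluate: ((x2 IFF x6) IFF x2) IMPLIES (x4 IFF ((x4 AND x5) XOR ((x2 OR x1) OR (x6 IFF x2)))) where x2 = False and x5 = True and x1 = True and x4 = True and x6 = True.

x2 IFF x6 = False IFF True = False
(x2 IFF x6) IFF x2 = False IFF False = True
x4 AND x5 = True AND True = True
x2 OR x1 = False OR True = True
x6 IFF x2 = True IFF False = False
(x2 OR x1) OR (x6 IFF x2) = True OR False = True
(x4 AND x5) XOR ((x2 OR x1) OR (x6 IFF x2)) = True XOR True = False
x4 IFF ((x4 AND x5) XOR ((x2 OR x1) OR (x6 IFF x2))) = True IFF False = False
((x2 IFF x6) IFF x2) IMPLIES (x4 IFF ((x4 AND x5) XOR ((x2 OR x1) OR (x6 IFF x2)))) = True IMPLIES False = False

False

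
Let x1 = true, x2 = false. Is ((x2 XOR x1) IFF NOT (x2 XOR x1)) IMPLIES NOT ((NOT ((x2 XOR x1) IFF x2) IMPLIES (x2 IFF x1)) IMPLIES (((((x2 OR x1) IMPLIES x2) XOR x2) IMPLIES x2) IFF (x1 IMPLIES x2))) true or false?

true

x2 XOR x1 = false XOR true = true
x2 XOR x1 = false XOR true = true
NOT (x2 XOR x1) = NOT true = false
(x2 XOR x1) IFF NOT (x2 XOR x1) = true IFF false = false
x2 XOR x1 = false XOR true = true
(x2 XOR x1) IFF x2 = true IFF false = false
NOT ((x2 XOR x1) IFF x2) = NOT false = true
x2 IFF x1 = false IFF true = false
NOT ((x2 XOR x1) IFF x2) IMPLIES (x2 IFF x1) = true IMPLIES false = false
x2 OR x1 = false OR true = true
(x2 OR x1) IMPLIES x2 = true IMPLIES false = false
((x2 OR x1) IMPLIES x2) XOR x2 = false XOR false = false
(((x2 OR x1) IMPLIES x2) XOR x2) IMPLIES x2 = false IMPLIES false = true
x1 IMPLIES x2 = true IMPLIES false = false
((((x2 OR x1) IMPLIES x2) XOR x2) IMPLIES x2) IFF (x1 IMPLIES x2) = true IFF false = false
(NOT ((x2 XOR x1) IFF x2) IMPLIES (x2 IFF x1)) IMPLIES (((((x2 OR x1) IMPLIES x2) XOR x2) IMPLIES x2) IFF (x1 IMPLIES x2)) = false IMPLIES false = true
NOT ((NOT ((x2 XOR x1) IFF x2) IMPLIES (x2 IFF x1)) IMPLIES (((((x2 OR x1) IMPLIES x2) XOR x2) IMPLIES x2) IFF (x1 IMPLIES x2))) = NOT true = false
((x2 XOR x1) IFF NOT (x2 XOR x1)) IMPLIES NOT ((NOT ((x2 XOR x1) IFF x2) IMPLIES (x2 IFF x1)) IMPLIES (((((x2 OR x1) IMPLIES x2) XOR x2) IMPLIES x2) IFF (x1 IMPLIES x2))) = false IMPLIES false = true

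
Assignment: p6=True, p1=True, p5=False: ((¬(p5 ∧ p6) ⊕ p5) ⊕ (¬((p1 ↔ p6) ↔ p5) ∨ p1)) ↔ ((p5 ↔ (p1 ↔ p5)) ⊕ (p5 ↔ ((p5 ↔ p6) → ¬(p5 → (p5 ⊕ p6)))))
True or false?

False

p5 ∧ p6 = False ∧ True = False
¬(p5 ∧ p6) = ¬False = True
¬(p5 ∧ p6) ⊕ p5 = True ⊕ False = True
p1 ↔ p6 = True ↔ True = True
(p1 ↔ p6) ↔ p5 = True ↔ False = False
¬((p1 ↔ p6) ↔ p5) = ¬False = True
¬((p1 ↔ p6) ↔ p5) ∨ p1 = True ∨ True = True
(¬(p5 ∧ p6) ⊕ p5) ⊕ (¬((p1 ↔ p6) ↔ p5) ∨ p1) = True ⊕ True = False
p1 ↔ p5 = True ↔ False = False
p5 ↔ (p1 ↔ p5) = False ↔ False = True
p5 ↔ p6 = False ↔ True = False
p5 ⊕ p6 = False ⊕ True = True
p5 → (p5 ⊕ p6) = False → True = True
¬(p5 → (p5 ⊕ p6)) = ¬True = False
(p5 ↔ p6) → ¬(p5 → (p5 ⊕ p6)) = False → False = True
p5 ↔ ((p5 ↔ p6) → ¬(p5 → (p5 ⊕ p6))) = False ↔ True = False
(p5 ↔ (p1 ↔ p5)) ⊕ (p5 ↔ ((p5 ↔ p6) → ¬(p5 → (p5 ⊕ p6)))) = True ⊕ False = True
((¬(p5 ∧ p6) ⊕ p5) ⊕ (¬((p1 ↔ p6) ↔ p5) ∨ p1)) ↔ ((p5 ↔ (p1 ↔ p5)) ⊕ (p5 ↔ ((p5 ↔ p6) → ¬(p5 → (p5 ⊕ p6))))) = False ↔ True = False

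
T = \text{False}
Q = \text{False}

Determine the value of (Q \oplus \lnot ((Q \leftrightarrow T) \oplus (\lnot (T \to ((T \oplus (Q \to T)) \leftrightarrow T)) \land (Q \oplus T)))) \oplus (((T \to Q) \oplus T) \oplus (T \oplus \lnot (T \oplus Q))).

Substituting T=\text{False}, Q=\text{False}:
Q \leftrightarrow T = \text{False} \leftrightarrow \text{False} = \text{True}
Q \to T = \text{False} \to \text{False} = \text{True}
T \oplus (Q \to T) = \text{False} \oplus \text{True} = \text{True}
(T \oplus (Q \to T)) \leftrightarrow T = \text{True} \leftrightarrow \text{False} = \text{False}
T \to ((T \oplus (Q \to T)) \leftrightarrow T) = \text{False} \to \text{False} = \text{True}
\lnot (T \to ((T \oplus (Q \to T)) \leftrightarrow T)) = \lnot \text{True} = \text{False}
Q \oplus T = \text{False} \oplus \text{False} = \text{False}
\lnot (T \to ((T \oplus (Q \to T)) \leftrightarrow T)) \land (Q \oplus T) = \text{False} \land \text{False} = \text{False}
(Q \leftrightarrow T) \oplus (\lnot (T \to ((T \oplus (Q \to T)) \leftrightarrow T)) \land (Q \oplus T)) = \text{True} \oplus \text{False} = \text{True}
\lnot ((Q \leftrightarrow T) \oplus (\lnot (T \to ((T \oplus (Q \to T)) \leftrightarrow T)) \land (Q \oplus T))) = \lnot \text{True} = \text{False}
Q \oplus \lnot ((Q \leftrightarrow T) \oplus (\lnot (T \to ((T \oplus (Q \to T)) \leftrightarrow T)) \land (Q \oplus T))) = \text{False} \oplus \text{False} = \text{False}
T \to Q = \text{False} \to \text{False} = \text{True}
(T \to Q) \oplus T = \text{True} \oplus \text{False} = \text{True}
T \oplus Q = \text{False} \oplus \text{False} = \text{False}
\lnot (T \oplus Q) = \lnot \text{False} = \text{True}
T \oplus \lnot (T \oplus Q) = \text{False} \oplus \text{True} = \text{True}
((T \to Q) \oplus T) \oplus (T \oplus \lnot (T \oplus Q)) = \text{True} \oplus \text{True} = \text{False}
(Q \oplus \lnot ((Q \leftrightarrow T) \oplus (\lnot (T \to ((T \oplus (Q \to T)) \leftrightarrow T)) \land (Q \oplus T)))) \oplus (((T \to Q) \oplus T) \oplus (T \oplus \lnot (T \oplus Q))) = \text{False} \oplus \text{False} = \text{False}

\text{False}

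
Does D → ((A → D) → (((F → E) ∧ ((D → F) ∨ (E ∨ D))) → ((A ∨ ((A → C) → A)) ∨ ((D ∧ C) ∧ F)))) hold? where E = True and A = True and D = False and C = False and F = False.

True

Substituting E=True, A=True, D=False, C=False, F=False:
A → D = True → False = False
F → E = False → True = True
D → F = False → False = True
E ∨ D = True ∨ False = True
(D → F) ∨ (E ∨ D) = True ∨ True = True
(F → E) ∧ ((D → F) ∨ (E ∨ D)) = True ∧ True = True
A → C = True → False = False
(A → C) → A = False → True = True
A ∨ ((A → C) → A) = True ∨ True = True
D ∧ C = False ∧ False = False
(D ∧ C) ∧ F = False ∧ False = False
(A ∨ ((A → C) → A)) ∨ ((D ∧ C) ∧ F) = True ∨ False = True
((F → E) ∧ ((D → F) ∨ (E ∨ D))) → ((A ∨ ((A → C) → A)) ∨ ((D ∧ C) ∧ F)) = True → True = True
(A → D) → (((F → E) ∧ ((D → F) ∨ (E ∨ D))) → ((A ∨ ((A → C) → A)) ∨ ((D ∧ C) ∧ F))) = False → True = True
D → ((A → D) → (((F → E) ∧ ((D → F) ∨ (E ∨ D))) → ((A ∨ ((A → C) → A)) ∨ ((D ∧ C) ∧ F)))) = False → True = True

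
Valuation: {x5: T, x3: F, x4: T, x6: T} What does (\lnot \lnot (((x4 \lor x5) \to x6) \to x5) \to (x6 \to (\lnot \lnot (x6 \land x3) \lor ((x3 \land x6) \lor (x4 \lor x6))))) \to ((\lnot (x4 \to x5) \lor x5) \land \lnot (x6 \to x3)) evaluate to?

x4 \lor x5 = T \lor T = T
(x4 \lor x5) \to x6 = T \to T = T
((x4 \lor x5) \to x6) \to x5 = T \to T = T
\lnot (((x4 \lor x5) \to x6) \to x5) = \lnot T = F
\lnot \lnot (((x4 \lor x5) \to x6) \to x5) = \lnot F = T
x6 \land x3 = T \land F = F
\lnot (x6 \land x3) = \lnot F = T
\lnot \lnot (x6 \land x3) = \lnot T = F
x3 \land x6 = F \land T = F
x4 \lor x6 = T \lor T = T
(x3 \land x6) \lor (x4 \lor x6) = F \lor T = T
\lnot \lnot (x6 \land x3) \lor ((x3 \land x6) \lor (x4 \lor x6)) = F \lor T = T
x6 \to (\lnot \lnot (x6 \land x3) \lor ((x3 \land x6) \lor (x4 \lor x6))) = T \to T = T
\lnot \lnot (((x4 \lor x5) \to x6) \to x5) \to (x6 \to (\lnot \lnot (x6 \land x3) \lor ((x3 \land x6) \lor (x4 \lor x6)))) = T \to T = T
x4 \to x5 = T \to T = T
\lnot (x4 \to x5) = \lnot T = F
\lnot (x4 \to x5) \lor x5 = F \lor T = T
x6 \to x3 = T \to F = F
\lnot (x6 \to x3) = \lnot F = T
(\lnot (x4 \to x5) \lor x5) \land \lnot (x6 \to x3) = T \land T = T
(\lnot \lnot (((x4 \lor x5) \to x6) \to x5) \to (x6 \to (\lnot \lnot (x6 \land x3) \lor ((x3 \land x6) \lor (x4 \lor x6))))) \to ((\lnot (x4 \to x5) \lor x5) \land \lnot (x6 \to x3)) = T \to T = T

T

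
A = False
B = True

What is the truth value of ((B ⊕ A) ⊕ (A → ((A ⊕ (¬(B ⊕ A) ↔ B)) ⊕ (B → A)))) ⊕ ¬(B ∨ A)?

B ⊕ A = True ⊕ False = True
B ⊕ A = True ⊕ False = True
¬(B ⊕ A) = ¬True = False
¬(B ⊕ A) ↔ B = False ↔ True = False
A ⊕ (¬(B ⊕ A) ↔ B) = False ⊕ False = False
B → A = True → False = False
(A ⊕ (¬(B ⊕ A) ↔ B)) ⊕ (B → A) = False ⊕ False = False
A → ((A ⊕ (¬(B ⊕ A) ↔ B)) ⊕ (B → A)) = False → False = True
(B ⊕ A) ⊕ (A → ((A ⊕ (¬(B ⊕ A) ↔ B)) ⊕ (B → A))) = True ⊕ True = False
B ∨ A = True ∨ False = True
¬(B ∨ A) = ¬True = False
((B ⊕ A) ⊕ (A → ((A ⊕ (¬(B ⊕ A) ↔ B)) ⊕ (B → A)))) ⊕ ¬(B ∨ A) = False ⊕ False = False

False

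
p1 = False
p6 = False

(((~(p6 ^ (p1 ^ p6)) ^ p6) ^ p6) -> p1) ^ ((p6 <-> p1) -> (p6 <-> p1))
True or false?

True

p1 ^ p6 = False ^ False = False
p6 ^ (p1 ^ p6) = False ^ False = False
~(p6 ^ (p1 ^ p6)) = ~False = True
~(p6 ^ (p1 ^ p6)) ^ p6 = True ^ False = True
(~(p6 ^ (p1 ^ p6)) ^ p6) ^ p6 = True ^ False = True
((~(p6 ^ (p1 ^ p6)) ^ p6) ^ p6) -> p1 = True -> False = False
p6 <-> p1 = False <-> False = True
p6 <-> p1 = False <-> False = True
(p6 <-> p1) -> (p6 <-> p1) = True -> True = True
(((~(p6 ^ (p1 ^ p6)) ^ p6) ^ p6) -> p1) ^ ((p6 <-> p1) -> (p6 <-> p1)) = False ^ True = True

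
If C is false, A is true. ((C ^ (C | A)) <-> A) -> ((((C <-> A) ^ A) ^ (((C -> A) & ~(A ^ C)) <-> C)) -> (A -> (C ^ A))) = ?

Substituting C=False, A=True:
C | A = False | True = True
C ^ (C | A) = False ^ True = True
(C ^ (C | A)) <-> A = True <-> True = True
C <-> A = False <-> True = False
(C <-> A) ^ A = False ^ True = True
C -> A = False -> True = True
A ^ C = True ^ False = True
~(A ^ C) = ~True = False
(C -> A) & ~(A ^ C) = True & False = False
((C -> A) & ~(A ^ C)) <-> C = False <-> False = True
((C <-> A) ^ A) ^ (((C -> A) & ~(A ^ C)) <-> C) = True ^ True = False
C ^ A = False ^ True = True
A -> (C ^ A) = True -> True = True
(((C <-> A) ^ A) ^ (((C -> A) & ~(A ^ C)) <-> C)) -> (A -> (C ^ A)) = False -> True = True
((C ^ (C | A)) <-> A) -> ((((C <-> A) ^ A) ^ (((C -> A) & ~(A ^ C)) <-> C)) -> (A -> (C ^ A))) = True -> True = True

True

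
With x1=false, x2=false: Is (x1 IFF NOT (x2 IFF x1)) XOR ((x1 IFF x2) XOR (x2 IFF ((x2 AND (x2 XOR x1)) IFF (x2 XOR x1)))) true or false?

Substituting x1=false, x2=false:
x2 IFF x1 = false IFF false = true
NOT (x2 IFF x1) = NOT true = false
x1 IFF NOT (x2 IFF x1) = false IFF false = true
x1 IFF x2 = false IFF false = true
x2 XOR x1 = false XOR false = false
x2 AND (x2 XOR x1) = false AND false = false
x2 XOR x1 = false XOR false = false
(x2 AND (x2 XOR x1)) IFF (x2 XOR x1) = false IFF false = true
x2 IFF ((x2 AND (x2 XOR x1)) IFF (x2 XOR x1)) = false IFF true = false
(x1 IFF x2) XOR (x2 IFF ((x2 AND (x2 XOR x1)) IFF (x2 XOR x1))) = true XOR false = true
(x1 IFF NOT (x2 IFF x1)) XOR ((x1 IFF x2) XOR (x2 IFF ((x2 AND (x2 XOR x1)) IFF (x2 XOR x1)))) = true XOR true = false

false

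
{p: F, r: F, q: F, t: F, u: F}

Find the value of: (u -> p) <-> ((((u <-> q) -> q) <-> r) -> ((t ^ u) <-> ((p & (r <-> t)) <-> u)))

Substituting p=F, r=F, q=F, t=F, u=F:
u -> p = F -> F = T
u <-> q = F <-> F = T
(u <-> q) -> q = T -> F = F
((u <-> q) -> q) <-> r = F <-> F = T
t ^ u = F ^ F = F
r <-> t = F <-> F = T
p & (r <-> t) = F & T = F
(p & (r <-> t)) <-> u = F <-> F = T
(t ^ u) <-> ((p & (r <-> t)) <-> u) = F <-> T = F
(((u <-> q) -> q) <-> r) -> ((t ^ u) <-> ((p & (r <-> t)) <-> u)) = T -> F = F
(u -> p) <-> ((((u <-> q) -> q) <-> r) -> ((t ^ u) <-> ((p & (r <-> t)) <-> u))) = T <-> F = F

F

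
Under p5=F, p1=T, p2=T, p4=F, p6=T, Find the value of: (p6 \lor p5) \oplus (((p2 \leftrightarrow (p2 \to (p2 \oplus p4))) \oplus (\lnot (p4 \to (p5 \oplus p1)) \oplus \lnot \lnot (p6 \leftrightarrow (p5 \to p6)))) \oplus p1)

F

Substituting p5=F, p1=T, p2=T, p4=F, p6=T:
p6 \lor p5 = T \lor F = T
p2 \oplus p4 = T \oplus F = T
p2 \to (p2 \oplus p4) = T \to T = T
p2 \leftrightarrow (p2 \to (p2 \oplus p4)) = T \leftrightarrow T = T
p5 \oplus p1 = F \oplus T = T
p4 \to (p5 \oplus p1) = F \to T = T
\lnot (p4 \to (p5 \oplus p1)) = \lnot T = F
p5 \to p6 = F \to T = T
p6 \leftrightarrow (p5 \to p6) = T \leftrightarrow T = T
\lnot (p6 \leftrightarrow (p5 \to p6)) = \lnot T = F
\lnot \lnot (p6 \leftrightarrow (p5 \to p6)) = \lnot F = T
\lnot (p4 \to (p5 \oplus p1)) \oplus \lnot \lnot (p6 \leftrightarrow (p5 \to p6)) = F \oplus T = T
(p2 \leftrightarrow (p2 \to (p2 \oplus p4))) \oplus (\lnot (p4 \to (p5 \oplus p1)) \oplus \lnot \lnot (p6 \leftrightarrow (p5 \to p6))) = T \oplus T = F
((p2 \leftrightarrow (p2 \to (p2 \oplus p4))) \oplus (\lnot (p4 \to (p5 \oplus p1)) \oplus \lnot \lnot (p6 \leftrightarrow (p5 \to p6)))) \oplus p1 = F \oplus T = T
(p6 \lor p5) \oplus (((p2 \leftrightarrow (p2 \to (p2 \oplus p4))) \oplus (\lnot (p4 \to (p5 \oplus p1)) \oplus \lnot \lnot (p6 \leftrightarrow (p5 \to p6)))) \oplus p1) = T \oplus T = F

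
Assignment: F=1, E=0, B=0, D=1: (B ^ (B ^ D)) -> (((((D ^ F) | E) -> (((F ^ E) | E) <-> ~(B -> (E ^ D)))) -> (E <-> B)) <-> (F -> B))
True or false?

B ^ D = 0 ^ 1 = 1
B ^ (B ^ D) = 0 ^ 1 = 1
D ^ F = 1 ^ 1 = 0
(D ^ F) | E = 0 | 0 = 0
F ^ E = 1 ^ 0 = 1
(F ^ E) | E = 1 | 0 = 1
E ^ D = 0 ^ 1 = 1
B -> (E ^ D) = 0 -> 1 = 1
~(B -> (E ^ D)) = ~1 = 0
((F ^ E) | E) <-> ~(B -> (E ^ D)) = 1 <-> 0 = 0
((D ^ F) | E) -> (((F ^ E) | E) <-> ~(B -> (E ^ D))) = 0 -> 0 = 1
E <-> B = 0 <-> 0 = 1
(((D ^ F) | E) -> (((F ^ E) | E) <-> ~(B -> (E ^ D)))) -> (E <-> B) = 1 -> 1 = 1
F -> B = 1 -> 0 = 0
((((D ^ F) | E) -> (((F ^ E) | E) <-> ~(B -> (E ^ D)))) -> (E <-> B)) <-> (F -> B) = 1 <-> 0 = 0
(B ^ (B ^ D)) -> (((((D ^ F) | E) -> (((F ^ E) | E) <-> ~(B -> (E ^ D)))) -> (E <-> B)) <-> (F -> B)) = 1 -> 0 = 0

0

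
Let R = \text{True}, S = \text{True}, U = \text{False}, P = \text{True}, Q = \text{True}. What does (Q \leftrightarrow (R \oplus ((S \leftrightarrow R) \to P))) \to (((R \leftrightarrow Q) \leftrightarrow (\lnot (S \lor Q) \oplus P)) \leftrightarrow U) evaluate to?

S \leftrightarrow R = \text{True} \leftrightarrow \text{True} = \text{True}
(S \leftrightarrow R) \to P = \text{True} \to \text{True} = \text{True}
R \oplus ((S \leftrightarrow R) \to P) = \text{True} \oplus \text{True} = \text{False}
Q \leftrightarrow (R \oplus ((S \leftrightarrow R) \to P)) = \text{True} \leftrightarrow \text{False} = \text{False}
R \leftrightarrow Q = \text{True} \leftrightarrow \text{True} = \text{True}
S \lor Q = \text{True} \lor \text{True} = \text{True}
\lnot (S \lor Q) = \lnot \text{True} = \text{False}
\lnot (S \lor Q) \oplus P = \text{False} \oplus \text{True} = \text{True}
(R \leftrightarrow Q) \leftrightarrow (\lnot (S \lor Q) \oplus P) = \text{True} \leftrightarrow \text{True} = \text{True}
((R \leftrightarrow Q) \leftrightarrow (\lnot (S \lor Q) \oplus P)) \leftrightarrow U = \text{True} \leftrightarrow \text{False} = \text{False}
(Q \leftrightarrow (R \oplus ((S \leftrightarrow R) \to P))) \to (((R \leftrightarrow Q) \leftrightarrow (\lnot (S \lor Q) \oplus P)) \leftrightarrow U) = \text{False} \to \text{False} = \text{True}

\text{True}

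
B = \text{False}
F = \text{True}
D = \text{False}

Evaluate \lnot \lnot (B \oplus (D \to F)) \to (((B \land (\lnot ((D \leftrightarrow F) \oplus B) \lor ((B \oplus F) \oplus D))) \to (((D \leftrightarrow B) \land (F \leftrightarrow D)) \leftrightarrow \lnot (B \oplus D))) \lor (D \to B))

\text{True}

D \to F = \text{False} \to \text{True} = \text{True}
B \oplus (D \to F) = \text{False} \oplus \text{True} = \text{True}
\lnot (B \oplus (D \to F)) = \lnot \text{True} = \text{False}
\lnot \lnot (B \oplus (D \to F)) = \lnot \text{False} = \text{True}
D \leftrightarrow F = \text{False} \leftrightarrow \text{True} = \text{False}
(D \leftrightarrow F) \oplus B = \text{False} \oplus \text{False} = \text{False}
\lnot ((D \leftrightarrow F) \oplus B) = \lnot \text{False} = \text{True}
B \oplus F = \text{False} \oplus \text{True} = \text{True}
(B \oplus F) \oplus D = \text{True} \oplus \text{False} = \text{True}
\lnot ((D \leftrightarrow F) \oplus B) \lor ((B \oplus F) \oplus D) = \text{True} \lor \text{True} = \text{True}
B \land (\lnot ((D \leftrightarrow F) \oplus B) \lor ((B \oplus F) \oplus D)) = \text{False} \land \text{True} = \text{False}
D \leftrightarrow B = \text{False} \leftrightarrow \text{False} = \text{True}
F \leftrightarrow D = \text{True} \leftrightarrow \text{False} = \text{False}
(D \leftrightarrow B) \land (F \leftrightarrow D) = \text{True} \land \text{False} = \text{False}
B \oplus D = \text{False} \oplus \text{False} = \text{False}
\lnot (B \oplus D) = \lnot \text{False} = \text{True}
((D \leftrightarrow B) \land (F \leftrightarrow D)) \leftrightarrow \lnot (B \oplus D) = \text{False} \leftrightarrow \text{True} = \text{False}
(B \land (\lnot ((D \leftrightarrow F) \oplus B) \lor ((B \oplus F) \oplus D))) \to (((D \leftrightarrow B) \land (F \leftrightarrow D)) \leftrightarrow \lnot (B \oplus D)) = \text{False} \to \text{False} = \text{True}
D \to B = \text{False} \to \text{False} = \text{True}
((B \land (\lnot ((D \leftrightarrow F) \oplus B) \lor ((B \oplus F) \oplus D))) \to (((D \leftrightarrow B) \land (F \leftrightarrow D)) \leftrightarrow \lnot (B \oplus D))) \lor (D \to B) = \text{True} \lor \text{True} = \text{True}
\lnot \lnot (B \oplus (D \to F)) \to (((B \land (\lnot ((D \leftrightarrow F) \oplus B) \lor ((B \oplus F) \oplus D))) \to (((D \leftrightarrow B) \land (F \leftrightarrow D)) \leftrightarrow \lnot (B \oplus D))) \lor (D \to B)) = \text{True} \to \text{True} = \text{True}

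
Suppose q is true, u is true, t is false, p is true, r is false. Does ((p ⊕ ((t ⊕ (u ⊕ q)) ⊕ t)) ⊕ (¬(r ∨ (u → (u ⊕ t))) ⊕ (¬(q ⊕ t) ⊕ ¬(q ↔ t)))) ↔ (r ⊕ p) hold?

F

u ⊕ q = T ⊕ T = F
t ⊕ (u ⊕ q) = F ⊕ F = F
(t ⊕ (u ⊕ q)) ⊕ t = F ⊕ F = F
p ⊕ ((t ⊕ (u ⊕ q)) ⊕ t) = T ⊕ F = T
u ⊕ t = T ⊕ F = T
u → (u ⊕ t) = T → T = T
r ∨ (u → (u ⊕ t)) = F ∨ T = T
¬(r ∨ (u → (u ⊕ t))) = ¬T = F
q ⊕ t = T ⊕ F = T
¬(q ⊕ t) = ¬T = F
q ↔ t = T ↔ F = F
¬(q ↔ t) = ¬F = T
¬(q ⊕ t) ⊕ ¬(q ↔ t) = F ⊕ T = T
¬(r ∨ (u → (u ⊕ t))) ⊕ (¬(q ⊕ t) ⊕ ¬(q ↔ t)) = F ⊕ T = T
(p ⊕ ((t ⊕ (u ⊕ q)) ⊕ t)) ⊕ (¬(r ∨ (u → (u ⊕ t))) ⊕ (¬(q ⊕ t) ⊕ ¬(q ↔ t))) = T ⊕ T = F
r ⊕ p = F ⊕ T = T
((p ⊕ ((t ⊕ (u ⊕ q)) ⊕ t)) ⊕ (¬(r ∨ (u → (u ⊕ t))) ⊕ (¬(q ⊕ t) ⊕ ¬(q ↔ t)))) ↔ (r ⊕ p) = F ↔ T = F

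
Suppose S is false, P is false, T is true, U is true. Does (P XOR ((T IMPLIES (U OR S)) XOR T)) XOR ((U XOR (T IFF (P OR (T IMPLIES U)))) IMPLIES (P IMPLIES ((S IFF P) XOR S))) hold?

Substituting S=False, P=False, T=True, U=True:
U OR S = True OR False = True
T IMPLIES (U OR S) = True IMPLIES True = True
(T IMPLIES (U OR S)) XOR T = True XOR True = False
P XOR ((T IMPLIES (U OR S)) XOR T) = False XOR False = False
T IMPLIES U = True IMPLIES True = True
P OR (T IMPLIES U) = False OR True = True
T IFF (P OR (T IMPLIES U)) = True IFF True = True
U XOR (T IFF (P OR (T IMPLIES U))) = True XOR True = False
S IFF P = False IFF False = True
(S IFF P) XOR S = True XOR False = True
P IMPLIES ((S IFF P) XOR S) = False IMPLIES True = True
(U XOR (T IFF (P OR (T IMPLIES U)))) IMPLIES (P IMPLIES ((S IFF P) XOR S)) = False IMPLIES True = True
(P XOR ((T IMPLIES (U OR S)) XOR T)) XOR ((U XOR (T IFF (P OR (T IMPLIES U)))) IMPLIES (P IMPLIES ((S IFF P) XOR S))) = False XOR True = True

True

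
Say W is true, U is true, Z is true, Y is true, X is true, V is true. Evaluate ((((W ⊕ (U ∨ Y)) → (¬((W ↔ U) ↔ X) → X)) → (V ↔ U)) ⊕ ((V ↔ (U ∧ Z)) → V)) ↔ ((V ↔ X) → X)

U ∨ Y = True ∨ True = True
W ⊕ (U ∨ Y) = True ⊕ True = False
W ↔ U = True ↔ True = True
(W ↔ U) ↔ X = True ↔ True = True
¬((W ↔ U) ↔ X) = ¬True = False
¬((W ↔ U) ↔ X) → X = False → True = True
(W ⊕ (U ∨ Y)) → (¬((W ↔ U) ↔ X) → X) = False → True = True
V ↔ U = True ↔ True = True
((W ⊕ (U ∨ Y)) → (¬((W ↔ U) ↔ X) → X)) → (V ↔ U) = True → True = True
U ∧ Z = True ∧ True = True
V ↔ (U ∧ Z) = True ↔ True = True
(V ↔ (U ∧ Z)) → V = True → True = True
(((W ⊕ (U ∨ Y)) → (¬((W ↔ U) ↔ X) → X)) → (V ↔ U)) ⊕ ((V ↔ (U ∧ Z)) → V) = True ⊕ True = False
V ↔ X = True ↔ True = True
(V ↔ X) → X = True → True = True
((((W ⊕ (U ∨ Y)) → (¬((W ↔ U) ↔ X) → X)) → (V ↔ U)) ⊕ ((V ↔ (U ∧ Z)) → V)) ↔ ((V ↔ X) → X) = False ↔ True = False

False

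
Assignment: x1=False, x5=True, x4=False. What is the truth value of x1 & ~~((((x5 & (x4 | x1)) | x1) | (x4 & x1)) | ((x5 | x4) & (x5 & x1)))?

False

x4 | x1 = False | False = False
x5 & (x4 | x1) = True & False = False
(x5 & (x4 | x1)) | x1 = False | False = False
x4 & x1 = False & False = False
((x5 & (x4 | x1)) | x1) | (x4 & x1) = False | False = False
x5 | x4 = True | False = True
x5 & x1 = True & False = False
(x5 | x4) & (x5 & x1) = True & False = False
(((x5 & (x4 | x1)) | x1) | (x4 & x1)) | ((x5 | x4) & (x5 & x1)) = False | False = False
~((((x5 & (x4 | x1)) | x1) | (x4 & x1)) | ((x5 | x4) & (x5 & x1))) = ~False = True
~~((((x5 & (x4 | x1)) | x1) | (x4 & x1)) | ((x5 | x4) & (x5 & x1))) = ~True = False
x1 & ~~((((x5 & (x4 | x1)) | x1) | (x4 & x1)) | ((x5 | x4) & (x5 & x1))) = False & False = False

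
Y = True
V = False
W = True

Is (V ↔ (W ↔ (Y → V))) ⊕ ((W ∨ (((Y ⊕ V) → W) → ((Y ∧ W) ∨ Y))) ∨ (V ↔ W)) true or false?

Y → V = True → False = False
W ↔ (Y → V) = True ↔ False = False
V ↔ (W ↔ (Y → V)) = False ↔ False = True
Y ⊕ V = True ⊕ False = True
(Y ⊕ V) → W = True → True = True
Y ∧ W = True ∧ True = True
(Y ∧ W) ∨ Y = True ∨ True = True
((Y ⊕ V) → W) → ((Y ∧ W) ∨ Y) = True → True = True
W ∨ (((Y ⊕ V) → W) → ((Y ∧ W) ∨ Y)) = True ∨ True = True
V ↔ W = False ↔ True = False
(W ∨ (((Y ⊕ V) → W) → ((Y ∧ W) ∨ Y))) ∨ (V ↔ W) = True ∨ False = True
(V ↔ (W ↔ (Y → V))) ⊕ ((W ∨ (((Y ⊕ V) → W) → ((Y ∧ W) ∨ Y))) ∨ (V ↔ W)) = True ⊕ True = False

False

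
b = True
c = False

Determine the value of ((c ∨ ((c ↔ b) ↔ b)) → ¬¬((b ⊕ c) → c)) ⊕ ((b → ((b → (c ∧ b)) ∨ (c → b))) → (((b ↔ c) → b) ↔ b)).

False

Substituting b=True, c=False:
c ↔ b = False ↔ True = False
(c ↔ b) ↔ b = False ↔ True = False
c ∨ ((c ↔ b) ↔ b) = False ∨ False = False
b ⊕ c = True ⊕ False = True
(b ⊕ c) → c = True → False = False
¬((b ⊕ c) → c) = ¬False = True
¬¬((b ⊕ c) → c) = ¬True = False
(c ∨ ((c ↔ b) ↔ b)) → ¬¬((b ⊕ c) → c) = False → False = True
c ∧ b = False ∧ True = False
b → (c ∧ b) = True → False = False
c → b = False → True = True
(b → (c ∧ b)) ∨ (c → b) = False ∨ True = True
b → ((b → (c ∧ b)) ∨ (c → b)) = True → True = True
b ↔ c = True ↔ False = False
(b ↔ c) → b = False → True = True
((b ↔ c) → b) ↔ b = True ↔ True = True
(b → ((b → (c ∧ b)) ∨ (c → b))) → (((b ↔ c) → b) ↔ b) = True → True = True
((c ∨ ((c ↔ b) ↔ b)) → ¬¬((b ⊕ c) → c)) ⊕ ((b → ((b → (c ∧ b)) ∨ (c → b))) → (((b ↔ c) → b) ↔ b)) = True ⊕ True = False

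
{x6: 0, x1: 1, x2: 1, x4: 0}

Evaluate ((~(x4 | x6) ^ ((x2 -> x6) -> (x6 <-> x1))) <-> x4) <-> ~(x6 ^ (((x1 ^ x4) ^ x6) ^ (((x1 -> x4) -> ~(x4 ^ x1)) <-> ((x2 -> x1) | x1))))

x4 | x6 = 0 | 0 = 0
~(x4 | x6) = ~0 = 1
x2 -> x6 = 1 -> 0 = 0
x6 <-> x1 = 0 <-> 1 = 0
(x2 -> x6) -> (x6 <-> x1) = 0 -> 0 = 1
~(x4 | x6) ^ ((x2 -> x6) -> (x6 <-> x1)) = 1 ^ 1 = 0
(~(x4 | x6) ^ ((x2 -> x6) -> (x6 <-> x1))) <-> x4 = 0 <-> 0 = 1
x1 ^ x4 = 1 ^ 0 = 1
(x1 ^ x4) ^ x6 = 1 ^ 0 = 1
x1 -> x4 = 1 -> 0 = 0
x4 ^ x1 = 0 ^ 1 = 1
~(x4 ^ x1) = ~1 = 0
(x1 -> x4) -> ~(x4 ^ x1) = 0 -> 0 = 1
x2 -> x1 = 1 -> 1 = 1
(x2 -> x1) | x1 = 1 | 1 = 1
((x1 -> x4) -> ~(x4 ^ x1)) <-> ((x2 -> x1) | x1) = 1 <-> 1 = 1
((x1 ^ x4) ^ x6) ^ (((x1 -> x4) -> ~(x4 ^ x1)) <-> ((x2 -> x1) | x1)) = 1 ^ 1 = 0
x6 ^ (((x1 ^ x4) ^ x6) ^ (((x1 -> x4) -> ~(x4 ^ x1)) <-> ((x2 -> x1) | x1))) = 0 ^ 0 = 0
~(x6 ^ (((x1 ^ x4) ^ x6) ^ (((x1 -> x4) -> ~(x4 ^ x1)) <-> ((x2 -> x1) | x1)))) = ~0 = 1
((~(x4 | x6) ^ ((x2 -> x6) -> (x6 <-> x1))) <-> x4) <-> ~(x6 ^ (((x1 ^ x4) ^ x6) ^ (((x1 -> x4) -> ~(x4 ^ x1)) <-> ((x2 -> x1) | x1)))) = 1 <-> 1 = 1

1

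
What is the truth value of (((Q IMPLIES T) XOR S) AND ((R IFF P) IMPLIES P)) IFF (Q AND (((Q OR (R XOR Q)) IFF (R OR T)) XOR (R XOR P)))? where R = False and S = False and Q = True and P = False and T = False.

Q IMPLIES T = True IMPLIES False = False
(Q IMPLIES T) XOR S = False XOR False = False
R IFF P = False IFF False = True
(R IFF P) IMPLIES P = True IMPLIES False = False
((Q IMPLIES T) XOR S) AND ((R IFF P) IMPLIES P) = False AND False = False
R XOR Q = False XOR True = True
Q OR (R XOR Q) = True OR True = True
R OR T = False OR False = False
(Q OR (R XOR Q)) IFF (R OR T) = True IFF False = False
R XOR P = False XOR False = False
((Q OR (R XOR Q)) IFF (R OR T)) XOR (R XOR P) = False XOR False = False
Q AND (((Q OR (R XOR Q)) IFF (R OR T)) XOR (R XOR P)) = True AND False = False
(((Q IMPLIES T) XOR S) AND ((R IFF P) IMPLIES P)) IFF (Q AND (((Q OR (R XOR Q)) IFF (R OR T)) XOR (R XOR P))) = False IFF False = True

True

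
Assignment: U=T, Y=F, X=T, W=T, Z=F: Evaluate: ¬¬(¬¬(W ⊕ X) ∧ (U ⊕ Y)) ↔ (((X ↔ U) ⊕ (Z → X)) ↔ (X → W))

T

W ⊕ X = T ⊕ T = F
¬(W ⊕ X) = ¬F = T
¬¬(W ⊕ X) = ¬T = F
U ⊕ Y = T ⊕ F = T
¬¬(W ⊕ X) ∧ (U ⊕ Y) = F ∧ T = F
¬(¬¬(W ⊕ X) ∧ (U ⊕ Y)) = ¬F = T
¬¬(¬¬(W ⊕ X) ∧ (U ⊕ Y)) = ¬T = F
X ↔ U = T ↔ T = T
Z → X = F → T = T
(X ↔ U) ⊕ (Z → X) = T ⊕ T = F
X → W = T → T = T
((X ↔ U) ⊕ (Z → X)) ↔ (X → W) = F ↔ T = F
¬¬(¬¬(W ⊕ X) ∧ (U ⊕ Y)) ↔ (((X ↔ U) ⊕ (Z → X)) ↔ (X → W)) = F ↔ F = T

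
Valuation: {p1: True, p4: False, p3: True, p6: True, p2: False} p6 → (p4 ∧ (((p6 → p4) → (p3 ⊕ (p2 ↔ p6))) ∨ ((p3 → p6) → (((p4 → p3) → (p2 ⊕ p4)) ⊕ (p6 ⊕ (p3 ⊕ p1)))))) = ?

Substituting p1=True, p4=False, p3=True, p6=True, p2=False:
p6 → p4 = True → False = False
p2 ↔ p6 = False ↔ True = False
p3 ⊕ (p2 ↔ p6) = True ⊕ False = True
(p6 → p4) → (p3 ⊕ (p2 ↔ p6)) = False → True = True
p3 → p6 = True → True = True
p4 → p3 = False → True = True
p2 ⊕ p4 = False ⊕ False = False
(p4 → p3) → (p2 ⊕ p4) = True → False = False
p3 ⊕ p1 = True ⊕ True = False
p6 ⊕ (p3 ⊕ p1) = True ⊕ False = True
((p4 → p3) → (p2 ⊕ p4)) ⊕ (p6 ⊕ (p3 ⊕ p1)) = False ⊕ True = True
(p3 → p6) → (((p4 → p3) → (p2 ⊕ p4)) ⊕ (p6 ⊕ (p3 ⊕ p1))) = True → True = True
((p6 → p4) → (p3 ⊕ (p2 ↔ p6))) ∨ ((p3 → p6) → (((p4 → p3) → (p2 ⊕ p4)) ⊕ (p6 ⊕ (p3 ⊕ p1)))) = True ∨ True = True
p4 ∧ (((p6 → p4) → (p3 ⊕ (p2 ↔ p6))) ∨ ((p3 → p6) → (((p4 → p3) → (p2 ⊕ p4)) ⊕ (p6 ⊕ (p3 ⊕ p1))))) = False ∧ True = False
p6 → (p4 ∧ (((p6 → p4) → (p3 ⊕ (p2 ↔ p6))) ∨ ((p3 → p6) → (((p4 → p3) → (p2 ⊕ p4)) ⊕ (p6 ⊕ (p3 ⊕ p1)))))) = True → False = False

False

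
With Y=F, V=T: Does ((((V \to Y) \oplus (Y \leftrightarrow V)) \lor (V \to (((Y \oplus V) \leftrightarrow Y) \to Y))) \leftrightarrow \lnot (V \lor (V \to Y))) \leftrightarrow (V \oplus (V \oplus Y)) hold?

Substituting Y=F, V=T:
V \to Y = T \to F = F
Y \leftrightarrow V = F \leftrightarrow T = F
(V \to Y) \oplus (Y \leftrightarrow V) = F \oplus F = F
Y \oplus V = F \oplus T = T
(Y \oplus V) \leftrightarrow Y = T \leftrightarrow F = F
((Y \oplus V) \leftrightarrow Y) \to Y = F \to F = T
V \to (((Y \oplus V) \leftrightarrow Y) \to Y) = T \to T = T
((V \to Y) \oplus (Y \leftrightarrow V)) \lor (V \to (((Y \oplus V) \leftrightarrow Y) \to Y)) = F \lor T = T
V \to Y = T \to F = F
V \lor (V \to Y) = T \lor F = T
\lnot (V \lor (V \to Y)) = \lnot T = F
(((V \to Y) \oplus (Y \leftrightarrow V)) \lor (V \to (((Y \oplus V) \leftrightarrow Y) \to Y))) \leftrightarrow \lnot (V \lor (V \to Y)) = T \leftrightarrow F = F
V \oplus Y = T \oplus F = T
V \oplus (V \oplus Y) = T \oplus T = F
((((V \to Y) \oplus (Y \leftrightarrow V)) \lor (V \to (((Y \oplus V) \leftrightarrow Y) \to Y))) \leftrightarrow \lnot (V \lor (V \to Y))) \leftrightarrow (V \oplus (V \oplus Y)) = F \leftrightarrow F = T

T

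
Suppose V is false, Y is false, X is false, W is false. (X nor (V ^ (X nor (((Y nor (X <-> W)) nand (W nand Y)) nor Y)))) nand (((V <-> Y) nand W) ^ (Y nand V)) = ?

Substituting V=0, Y=0, X=0, W=0:
X <-> W = 0 <-> 0 = 1
Y nor (X <-> W) = 0 nor 1 = 0
W nand Y = 0 nand 0 = 1
(Y nor (X <-> W)) nand (W nand Y) = 0 nand 1 = 1
((Y nor (X <-> W)) nand (W nand Y)) nor Y = 1 nor 0 = 0
X nor (((Y nor (X <-> W)) nand (W nand Y)) nor Y) = 0 nor 0 = 1
V ^ (X nor (((Y nor (X <-> W)) nand (W nand Y)) nor Y)) = 0 ^ 1 = 1
X nor (V ^ (X nor (((Y nor (X <-> W)) nand (W nand Y)) nor Y))) = 0 nor 1 = 0
V <-> Y = 0 <-> 0 = 1
(V <-> Y) nand W = 1 nand 0 = 1
Y nand V = 0 nand 0 = 1
((V <-> Y) nand W) ^ (Y nand V) = 1 ^ 1 = 0
(X nor (V ^ (X nor (((Y nor (X <-> W)) nand (W nand Y)) nor Y)))) nand (((V <-> Y) nand W) ^ (Y nand V)) = 0 nand 0 = 1

1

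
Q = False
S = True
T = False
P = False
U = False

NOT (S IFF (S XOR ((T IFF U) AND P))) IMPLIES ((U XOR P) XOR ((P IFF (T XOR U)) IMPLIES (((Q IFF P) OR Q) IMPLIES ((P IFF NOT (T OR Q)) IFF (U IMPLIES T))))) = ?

T IFF U = False IFF False = True
(T IFF U) AND P = True AND False = False
S XOR ((T IFF U) AND P) = True XOR False = True
S IFF (S XOR ((T IFF U) AND P)) = True IFF True = True
NOT (S IFF (S XOR ((T IFF U) AND P))) = NOT True = False
U XOR P = False XOR False = False
T XOR U = False XOR False = False
P IFF (T XOR U) = False IFF False = True
Q IFF P = False IFF False = True
(Q IFF P) OR Q = True OR False = True
T OR Q = False OR False = False
NOT (T OR Q) = NOT False = True
P IFF NOT (T OR Q) = False IFF True = False
U IMPLIES T = False IMPLIES False = True
(P IFF NOT (T OR Q)) IFF (U IMPLIES T) = False IFF True = False
((Q IFF P) OR Q) IMPLIES ((P IFF NOT (T OR Q)) IFF (U IMPLIES T)) = True IMPLIES False = False
(P IFF (T XOR U)) IMPLIES (((Q IFF P) OR Q) IMPLIES ((P IFF NOT (T OR Q)) IFF (U IMPLIES T))) = True IMPLIES False = False
(U XOR P) XOR ((P IFF (T XOR U)) IMPLIES (((Q IFF P) OR Q) IMPLIES ((P IFF NOT (T OR Q)) IFF (U IMPLIES T)))) = False XOR False = False
NOT (S IFF (S XOR ((T IFF U) AND P))) IMPLIES ((U XOR P) XOR ((P IFF (T XOR U)) IMPLIES (((Q IFF P) OR Q) IMPLIES ((P IFF NOT (T OR Q)) IFF (U IMPLIES T))))) = False IMPLIES False = True

True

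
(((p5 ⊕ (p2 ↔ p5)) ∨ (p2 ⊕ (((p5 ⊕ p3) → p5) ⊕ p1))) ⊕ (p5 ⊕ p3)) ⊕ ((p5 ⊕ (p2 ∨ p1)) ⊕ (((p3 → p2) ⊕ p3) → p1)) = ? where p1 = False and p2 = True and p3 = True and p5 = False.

p2 ↔ p5 = True ↔ False = False
p5 ⊕ (p2 ↔ p5) = False ⊕ False = False
p5 ⊕ p3 = False ⊕ True = True
(p5 ⊕ p3) → p5 = True → False = False
((p5 ⊕ p3) → p5) ⊕ p1 = False ⊕ False = False
p2 ⊕ (((p5 ⊕ p3) → p5) ⊕ p1) = True ⊕ False = True
(p5 ⊕ (p2 ↔ p5)) ∨ (p2 ⊕ (((p5 ⊕ p3) → p5) ⊕ p1)) = False ∨ True = True
p5 ⊕ p3 = False ⊕ True = True
((p5 ⊕ (p2 ↔ p5)) ∨ (p2 ⊕ (((p5 ⊕ p3) → p5) ⊕ p1))) ⊕ (p5 ⊕ p3) = True ⊕ True = False
p2 ∨ p1 = True ∨ False = True
p5 ⊕ (p2 ∨ p1) = False ⊕ True = True
p3 → p2 = True → True = True
(p3 → p2) ⊕ p3 = True ⊕ True = False
((p3 → p2) ⊕ p3) → p1 = False → False = True
(p5 ⊕ (p2 ∨ p1)) ⊕ (((p3 → p2) ⊕ p3) → p1) = True ⊕ True = False
(((p5 ⊕ (p2 ↔ p5)) ∨ (p2 ⊕ (((p5 ⊕ p3) → p5) ⊕ p1))) ⊕ (p5 ⊕ p3)) ⊕ ((p5 ⊕ (p2 ∨ p1)) ⊕ (((p3 → p2) ⊕ p3) → p1)) = False ⊕ False = False

False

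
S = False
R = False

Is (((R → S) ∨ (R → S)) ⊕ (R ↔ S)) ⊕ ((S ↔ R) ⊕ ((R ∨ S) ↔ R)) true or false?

Substituting S=False, R=False:
R → S = False → False = True
R → S = False → False = True
(R → S) ∨ (R → S) = True ∨ True = True
R ↔ S = False ↔ False = True
((R → S) ∨ (R → S)) ⊕ (R ↔ S) = True ⊕ True = False
S ↔ R = False ↔ False = True
R ∨ S = False ∨ False = False
(R ∨ S) ↔ R = False ↔ False = True
(S ↔ R) ⊕ ((R ∨ S) ↔ R) = True ⊕ True = False
(((R → S) ∨ (R → S)) ⊕ (R ↔ S)) ⊕ ((S ↔ R) ⊕ ((R ∨ S) ↔ R)) = False ⊕ False = False

False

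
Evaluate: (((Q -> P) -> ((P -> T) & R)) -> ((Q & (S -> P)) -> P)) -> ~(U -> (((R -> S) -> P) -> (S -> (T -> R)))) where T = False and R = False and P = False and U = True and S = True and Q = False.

Q -> P = False -> False = True
P -> T = False -> False = True
(P -> T) & R = True & False = False
(Q -> P) -> ((P -> T) & R) = True -> False = False
S -> P = True -> False = False
Q & (S -> P) = False & False = False
(Q & (S -> P)) -> P = False -> False = True
((Q -> P) -> ((P -> T) & R)) -> ((Q & (S -> P)) -> P) = False -> True = True
R -> S = False -> True = True
(R -> S) -> P = True -> False = False
T -> R = False -> False = True
S -> (T -> R) = True -> True = True
((R -> S) -> P) -> (S -> (T -> R)) = False -> True = True
U -> (((R -> S) -> P) -> (S -> (T -> R))) = True -> True = True
~(U -> (((R -> S) -> P) -> (S -> (T -> R)))) = ~True = False
(((Q -> P) -> ((P -> T) & R)) -> ((Q & (S -> P)) -> P)) -> ~(U -> (((R -> S) -> P) -> (S -> (T -> R)))) = True -> False = False

False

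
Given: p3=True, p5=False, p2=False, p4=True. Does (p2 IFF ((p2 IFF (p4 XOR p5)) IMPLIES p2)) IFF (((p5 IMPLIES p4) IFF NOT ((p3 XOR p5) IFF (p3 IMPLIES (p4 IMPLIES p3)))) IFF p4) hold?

p4 XOR p5 = True XOR False = True
p2 IFF (p4 XOR p5) = False IFF True = False
(p2 IFF (p4 XOR p5)) IMPLIES p2 = False IMPLIES False = True
p2 IFF ((p2 IFF (p4 XOR p5)) IMPLIES p2) = False IFF True = False
p5 IMPLIES p4 = False IMPLIES True = True
p3 XOR p5 = True XOR False = True
p4 IMPLIES p3 = True IMPLIES True = True
p3 IMPLIES (p4 IMPLIES p3) = True IMPLIES True = True
(p3 XOR p5) IFF (p3 IMPLIES (p4 IMPLIES p3)) = True IFF True = True
NOT ((p3 XOR p5) IFF (p3 IMPLIES (p4 IMPLIES p3))) = NOT True = False
(p5 IMPLIES p4) IFF NOT ((p3 XOR p5) IFF (p3 IMPLIES (p4 IMPLIES p3))) = True IFF False = False
((p5 IMPLIES p4) IFF NOT ((p3 XOR p5) IFF (p3 IMPLIES (p4 IMPLIES p3)))) IFF p4 = False IFF True = False
(p2 IFF ((p2 IFF (p4 XOR p5)) IMPLIES p2)) IFF (((p5 IMPLIES p4) IFF NOT ((p3 XOR p5) IFF (p3 IMPLIES (p4 IMPLIES p3)))) IFF p4) = False IFF False = True

True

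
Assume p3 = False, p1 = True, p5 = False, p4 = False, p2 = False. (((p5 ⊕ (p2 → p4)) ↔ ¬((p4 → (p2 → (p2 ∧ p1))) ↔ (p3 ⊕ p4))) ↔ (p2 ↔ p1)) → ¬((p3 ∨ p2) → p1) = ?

p2 → p4 = False → False = True
p5 ⊕ (p2 → p4) = False ⊕ True = True
p2 ∧ p1 = False ∧ True = False
p2 → (p2 ∧ p1) = False → False = True
p4 → (p2 → (p2 ∧ p1)) = False → True = True
p3 ⊕ p4 = False ⊕ False = False
(p4 → (p2 → (p2 ∧ p1))) ↔ (p3 ⊕ p4) = True ↔ False = False
¬((p4 → (p2 → (p2 ∧ p1))) ↔ (p3 ⊕ p4)) = ¬False = True
(p5 ⊕ (p2 → p4)) ↔ ¬((p4 → (p2 → (p2 ∧ p1))) ↔ (p3 ⊕ p4)) = True ↔ True = True
p2 ↔ p1 = False ↔ True = False
((p5 ⊕ (p2 → p4)) ↔ ¬((p4 → (p2 → (p2 ∧ p1))) ↔ (p3 ⊕ p4))) ↔ (p2 ↔ p1) = True ↔ False = False
p3 ∨ p2 = False ∨ False = False
(p3 ∨ p2) → p1 = False → True = True
¬((p3 ∨ p2) → p1) = ¬True = False
(((p5 ⊕ (p2 → p4)) ↔ ¬((p4 → (p2 → (p2 ∧ p1))) ↔ (p3 ⊕ p4))) ↔ (p2 ↔ p1)) → ¬((p3 ∨ p2) → p1) = False → False = True

True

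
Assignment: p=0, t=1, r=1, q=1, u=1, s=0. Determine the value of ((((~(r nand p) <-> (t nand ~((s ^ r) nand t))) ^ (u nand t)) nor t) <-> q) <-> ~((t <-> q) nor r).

0

r nand p = 1 nand 0 = 1
~(r nand p) = ~1 = 0
s ^ r = 0 ^ 1 = 1
(s ^ r) nand t = 1 nand 1 = 0
~((s ^ r) nand t) = ~0 = 1
t nand ~((s ^ r) nand t) = 1 nand 1 = 0
~(r nand p) <-> (t nand ~((s ^ r) nand t)) = 0 <-> 0 = 1
u nand t = 1 nand 1 = 0
(~(r nand p) <-> (t nand ~((s ^ r) nand t))) ^ (u nand t) = 1 ^ 0 = 1
((~(r nand p) <-> (t nand ~((s ^ r) nand t))) ^ (u nand t)) nor t = 1 nor 1 = 0
(((~(r nand p) <-> (t nand ~((s ^ r) nand t))) ^ (u nand t)) nor t) <-> q = 0 <-> 1 = 0
t <-> q = 1 <-> 1 = 1
(t <-> q) nor r = 1 nor 1 = 0
~((t <-> q) nor r) = ~0 = 1
((((~(r nand p) <-> (t nand ~((s ^ r) nand t))) ^ (u nand t)) nor t) <-> q) <-> ~((t <-> q) nor r) = 0 <-> 1 = 0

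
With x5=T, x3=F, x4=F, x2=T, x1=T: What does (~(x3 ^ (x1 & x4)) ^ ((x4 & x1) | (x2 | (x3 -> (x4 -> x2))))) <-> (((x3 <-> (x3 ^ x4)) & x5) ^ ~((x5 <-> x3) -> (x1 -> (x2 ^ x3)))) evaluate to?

x1 & x4 = T & F = F
x3 ^ (x1 & x4) = F ^ F = F
~(x3 ^ (x1 & x4)) = ~F = T
x4 & x1 = F & T = F
x4 -> x2 = F -> T = T
x3 -> (x4 -> x2) = F -> T = T
x2 | (x3 -> (x4 -> x2)) = T | T = T
(x4 & x1) | (x2 | (x3 -> (x4 -> x2))) = F | T = T
~(x3 ^ (x1 & x4)) ^ ((x4 & x1) | (x2 | (x3 -> (x4 -> x2)))) = T ^ T = F
x3 ^ x4 = F ^ F = F
x3 <-> (x3 ^ x4) = F <-> F = T
(x3 <-> (x3 ^ x4)) & x5 = T & T = T
x5 <-> x3 = T <-> F = F
x2 ^ x3 = T ^ F = T
x1 -> (x2 ^ x3) = T -> T = T
(x5 <-> x3) -> (x1 -> (x2 ^ x3)) = F -> T = T
~((x5 <-> x3) -> (x1 -> (x2 ^ x3))) = ~T = F
((x3 <-> (x3 ^ x4)) & x5) ^ ~((x5 <-> x3) -> (x1 -> (x2 ^ x3))) = T ^ F = T
(~(x3 ^ (x1 & x4)) ^ ((x4 & x1) | (x2 | (x3 -> (x4 -> x2))))) <-> (((x3 <-> (x3 ^ x4)) & x5) ^ ~((x5 <-> x3) -> (x1 -> (x2 ^ x3)))) = F <-> T = F

F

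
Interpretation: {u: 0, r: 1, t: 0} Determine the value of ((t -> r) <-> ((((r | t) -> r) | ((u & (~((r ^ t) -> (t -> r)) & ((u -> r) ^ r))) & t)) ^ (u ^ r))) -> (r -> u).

1

t -> r = 0 -> 1 = 1
r | t = 1 | 0 = 1
(r | t) -> r = 1 -> 1 = 1
r ^ t = 1 ^ 0 = 1
t -> r = 0 -> 1 = 1
(r ^ t) -> (t -> r) = 1 -> 1 = 1
~((r ^ t) -> (t -> r)) = ~1 = 0
u -> r = 0 -> 1 = 1
(u -> r) ^ r = 1 ^ 1 = 0
~((r ^ t) -> (t -> r)) & ((u -> r) ^ r) = 0 & 0 = 0
u & (~((r ^ t) -> (t -> r)) & ((u -> r) ^ r)) = 0 & 0 = 0
(u & (~((r ^ t) -> (t -> r)) & ((u -> r) ^ r))) & t = 0 & 0 = 0
((r | t) -> r) | ((u & (~((r ^ t) -> (t -> r)) & ((u -> r) ^ r))) & t) = 1 | 0 = 1
u ^ r = 0 ^ 1 = 1
(((r | t) -> r) | ((u & (~((r ^ t) -> (t -> r)) & ((u -> r) ^ r))) & t)) ^ (u ^ r) = 1 ^ 1 = 0
(t -> r) <-> ((((r | t) -> r) | ((u & (~((r ^ t) -> (t -> r)) & ((u -> r) ^ r))) & t)) ^ (u ^ r)) = 1 <-> 0 = 0
r -> u = 1 -> 0 = 0
((t -> r) <-> ((((r | t) -> r) | ((u & (~((r ^ t) -> (t -> r)) & ((u -> r) ^ r))) & t)) ^ (u ^ r))) -> (r -> u) = 0 -> 0 = 1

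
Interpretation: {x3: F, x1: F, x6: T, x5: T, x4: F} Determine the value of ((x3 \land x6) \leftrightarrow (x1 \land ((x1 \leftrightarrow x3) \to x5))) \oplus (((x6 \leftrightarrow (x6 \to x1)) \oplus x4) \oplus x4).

Substituting x3=F, x1=F, x6=T, x5=T, x4=F:
x3 \land x6 = F \land T = F
x1 \leftrightarrow x3 = F \leftrightarrow F = T
(x1 \leftrightarrow x3) \to x5 = T \to T = T
x1 \land ((x1 \leftrightarrow x3) \to x5) = F \land T = F
(x3 \land x6) \leftrightarrow (x1 \land ((x1 \leftrightarrow x3) \to x5)) = F \leftrightarrow F = T
x6 \to x1 = T \to F = F
x6 \leftrightarrow (x6 \to x1) = T \leftrightarrow F = F
(x6 \leftrightarrow (x6 \to x1)) \oplus x4 = F \oplus F = F
((x6 \leftrightarrow (x6 \to x1)) \oplus x4) \oplus x4 = F \oplus F = F
((x3 \land x6) \leftrightarrow (x1 \land ((x1 \leftrightarrow x3) \to x5))) \oplus (((x6 \leftrightarrow (x6 \to x1)) \oplus x4) \oplus x4) = T \oplus F = T

T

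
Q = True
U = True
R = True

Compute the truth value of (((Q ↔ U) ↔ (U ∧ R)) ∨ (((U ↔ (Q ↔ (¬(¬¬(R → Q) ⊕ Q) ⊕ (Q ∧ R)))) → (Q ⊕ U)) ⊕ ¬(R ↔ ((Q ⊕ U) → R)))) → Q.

True

Substituting Q=True, U=True, R=True:
Q ↔ U = True ↔ True = True
U ∧ R = True ∧ True = True
(Q ↔ U) ↔ (U ∧ R) = True ↔ True = True
R → Q = True → True = True
¬(R → Q) = ¬True = False
¬¬(R → Q) = ¬False = True
¬¬(R → Q) ⊕ Q = True ⊕ True = False
¬(¬¬(R → Q) ⊕ Q) = ¬False = True
Q ∧ R = True ∧ True = True
¬(¬¬(R → Q) ⊕ Q) ⊕ (Q ∧ R) = True ⊕ True = False
Q ↔ (¬(¬¬(R → Q) ⊕ Q) ⊕ (Q ∧ R)) = True ↔ False = False
U ↔ (Q ↔ (¬(¬¬(R → Q) ⊕ Q) ⊕ (Q ∧ R))) = True ↔ False = False
Q ⊕ U = True ⊕ True = False
(U ↔ (Q ↔ (¬(¬¬(R → Q) ⊕ Q) ⊕ (Q ∧ R)))) → (Q ⊕ U) = False → False = True
Q ⊕ U = True ⊕ True = False
(Q ⊕ U) → R = False → True = True
R ↔ ((Q ⊕ U) → R) = True ↔ True = True
¬(R ↔ ((Q ⊕ U) → R)) = ¬True = False
((U ↔ (Q ↔ (¬(¬¬(R → Q) ⊕ Q) ⊕ (Q ∧ R)))) → (Q ⊕ U)) ⊕ ¬(R ↔ ((Q ⊕ U) → R)) = True ⊕ False = True
((Q ↔ U) ↔ (U ∧ R)) ∨ (((U ↔ (Q ↔ (¬(¬¬(R → Q) ⊕ Q) ⊕ (Q ∧ R)))) → (Q ⊕ U)) ⊕ ¬(R ↔ ((Q ⊕ U) → R))) = True ∨ True = True
(((Q ↔ U) ↔ (U ∧ R)) ∨ (((U ↔ (Q ↔ (¬(¬¬(R → Q) ⊕ Q) ⊕ (Q ∧ R)))) → (Q ⊕ U)) ⊕ ¬(R ↔ ((Q ⊕ U) → R)))) → Q = True → True = True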